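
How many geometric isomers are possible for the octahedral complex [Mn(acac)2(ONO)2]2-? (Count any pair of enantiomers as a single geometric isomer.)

The six octahedral sites form three mutually perpendicular trans pairs.
Each acac is bidentate and must span two cis positions.
Systematic placement gives 2 geometric isomers: ONO trans; ONO cis (chiral).

2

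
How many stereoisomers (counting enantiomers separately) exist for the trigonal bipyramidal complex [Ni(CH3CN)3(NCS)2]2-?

3

A trigonal bipyramid has two axial and three equatorial sites, which are chemically inequivalent.
The distinct arrangements are (3 in all): NCS both equatorial; NCS one axial, one equatorial; NCS both axial.
Each arrangement has an internal mirror plane or centre of symmetry, so none is chiral.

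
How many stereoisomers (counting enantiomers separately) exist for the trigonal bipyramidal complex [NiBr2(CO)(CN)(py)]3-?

A trigonal bipyramid has two axial and three equatorial sites, which are chemically inequivalent.
Exhaustive case analysis gives 7 geometric isomers.
Of these, 3 lack any improper symmetry element and so occur as enantiomeric pairs, giving 7 + 3 = 10 stereoisomers in total.

10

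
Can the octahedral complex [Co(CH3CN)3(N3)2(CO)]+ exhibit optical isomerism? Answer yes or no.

The six octahedral sites form three mutually perpendicular trans pairs.
There are 3 geometric isomers: CH3CN mer, N3 trans; CH3CN mer, N3 cis; CH3CN fac, N3 cis.
Each arrangement has an internal mirror plane or centre of symmetry, so none is chiral.

no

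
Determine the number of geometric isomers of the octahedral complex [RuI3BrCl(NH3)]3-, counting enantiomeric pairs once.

An octahedron has six vertices in three trans pairs; every non-trans pair is cis.
Working through the distinct placements yields 4 geometric isomers: I mer (3 arrangements); I fac (chiral).

4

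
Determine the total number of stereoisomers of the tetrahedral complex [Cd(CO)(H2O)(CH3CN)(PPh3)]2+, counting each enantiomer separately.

2

In a tetrahedral complex all four positions are equivalent and every pair of ligands is adjacent — there is no cis/trans distinction.
Only one geometric arrangement is possible; it has no improper symmetry element, so it exists as a pair of enantiomers (2 stereoisomers).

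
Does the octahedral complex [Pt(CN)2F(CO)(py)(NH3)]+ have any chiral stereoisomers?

yes

Placing the ligands in turn and identifying arrangements related by rotation or reflection leaves 9 distinct geometric isomers.
Of these, 6 lack any improper symmetry element and so occur as enantiomeric pairs, giving 9 + 6 = 15 stereoisomers in total.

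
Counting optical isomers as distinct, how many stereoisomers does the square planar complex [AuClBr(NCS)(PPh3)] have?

3

There are 3 geometric isomers: (Br/NCS trans, Cl/PPh3 trans); (Br/PPh3 trans, Cl/NCS trans); (Br/Cl trans, NCS/PPh3 trans).
Each arrangement has an internal mirror plane or centre of symmetry, so none is chiral.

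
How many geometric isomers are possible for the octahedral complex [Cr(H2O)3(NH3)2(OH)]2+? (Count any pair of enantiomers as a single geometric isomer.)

An octahedron has six vertices in three trans pairs; every non-trans pair is cis.
There are 3 geometric isomers: H2O mer, NH3 cis; H2O mer, NH3 trans; H2O fac, NH3 cis.

3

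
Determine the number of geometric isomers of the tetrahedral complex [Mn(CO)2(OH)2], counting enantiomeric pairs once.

1

All four vertices of a tetrahedron are equivalent and mutually adjacent, so cis/trans isomerism cannot arise.
Only one geometric arrangement is possible.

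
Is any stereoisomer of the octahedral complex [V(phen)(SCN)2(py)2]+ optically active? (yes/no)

An octahedron has six vertices in three trans pairs; every non-trans pair is cis.
Each phen is bidentate and must span two cis positions.
Systematic placement gives 3 geometric isomers: SCN trans, py cis; SCN cis, py trans; SCN cis, py cis (chiral).
One of these lacks any improper symmetry element and so occurs as an enantiomeric pair, giving 3 + 1 = 4 stereoisomers in total.

yes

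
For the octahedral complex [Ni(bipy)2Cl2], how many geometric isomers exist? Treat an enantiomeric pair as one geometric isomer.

An octahedron has six vertices in three trans pairs; every non-trans pair is cis.
Each bipy is bidentate and must span two cis positions.
The distinct arrangements are (2 in all): Cl trans; Cl cis (chiral).

2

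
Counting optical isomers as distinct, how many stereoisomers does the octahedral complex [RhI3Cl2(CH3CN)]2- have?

3

In an octahedral complex each vertex has one trans partner and four cis neighbours.
Working through the distinct placements yields 3 geometric isomers: I mer, Cl cis; I mer, Cl trans; I fac, Cl cis.
Each arrangement has an internal mirror plane or centre of symmetry, so none is chiral.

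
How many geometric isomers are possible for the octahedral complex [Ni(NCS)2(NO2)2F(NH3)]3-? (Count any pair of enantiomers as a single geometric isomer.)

In an octahedral complex each vertex has one trans partner and four cis neighbours.
There are 6 geometric isomers: NCS cis, NO2 trans; NCS cis, NO2 cis (3 arrangements, 2 chiral); NCS trans, NO2 trans; NCS trans, NO2 cis.

6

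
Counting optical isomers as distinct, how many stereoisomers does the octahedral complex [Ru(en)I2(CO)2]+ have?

4

Each en is bidentate and must span two cis positions.
The distinct arrangements are (3 in all): I cis, CO trans; I cis, CO cis (chiral); I trans, CO cis.
One of these lacks any improper symmetry element and so occurs as an enantiomeric pair, giving 3 + 1 = 4 stereoisomers in total.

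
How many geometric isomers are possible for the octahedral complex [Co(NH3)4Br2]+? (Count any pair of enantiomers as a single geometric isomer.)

2

Working through the distinct placements yields 2 geometric isomers: Br trans; Br cis.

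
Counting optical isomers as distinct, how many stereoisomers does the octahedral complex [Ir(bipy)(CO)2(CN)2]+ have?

The six octahedral sites form three mutually perpendicular trans pairs.
Each bipy is bidentate and must span two cis positions.
There are 3 geometric isomers: CO cis, CN trans; CO cis, CN cis (chiral); CO trans, CN cis.
One of these lacks any improper symmetry element and so occurs as an enantiomeric pair, giving 3 + 1 = 4 stereoisomers in total.

4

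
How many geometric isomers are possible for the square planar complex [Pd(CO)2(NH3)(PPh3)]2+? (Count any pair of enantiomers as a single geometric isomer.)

In a square planar complex each vertex has one trans partner and two cis neighbours.
There are 2 geometric isomers: CO cis; CO trans.

2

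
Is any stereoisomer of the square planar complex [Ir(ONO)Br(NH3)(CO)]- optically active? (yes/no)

A square has two trans pairs of vertices; adjacent vertices are cis.
There are 3 geometric isomers: (Br/NH3 trans, CO/ONO trans); (Br/ONO trans, CO/NH3 trans); (Br/CO trans, NH3/ONO trans).
Each arrangement has an internal mirror plane or centre of symmetry, so none is chiral.

no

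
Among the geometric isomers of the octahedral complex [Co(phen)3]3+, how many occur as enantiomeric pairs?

Each phen is bidentate and must span two cis positions.
Only one geometric arrangement is possible; it has no improper symmetry element, so it exists as a pair of enantiomers (2 stereoisomers).

1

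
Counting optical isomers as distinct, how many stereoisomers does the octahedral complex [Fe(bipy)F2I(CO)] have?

An octahedron has six vertices in three trans pairs; every non-trans pair is cis.
Each bipy is bidentate and must span two cis positions.
There are 4 geometric isomers: F cis (3 arrangements, 2 chiral); F trans.
Of these, 2 lack any improper symmetry element and so occur as enantiomeric pairs, giving 4 + 2 = 6 stereoisomers in total.

6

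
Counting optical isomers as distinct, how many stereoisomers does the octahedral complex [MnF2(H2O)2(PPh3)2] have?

The six octahedral sites form three mutually perpendicular trans pairs.
The distinct arrangements are (5 in all): F trans, H2O trans, PPh3 trans; F trans, H2O cis, PPh3 cis; F cis, H2O cis, PPh3 trans; F cis, H2O cis, PPh3 cis (chiral); F cis, H2O trans, PPh3 cis.
One of these lacks any improper symmetry element and so occurs as an enantiomeric pair, giving 5 + 1 = 6 stereoisomers in total.

6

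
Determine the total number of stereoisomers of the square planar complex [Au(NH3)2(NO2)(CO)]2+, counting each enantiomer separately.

A square has two trans pairs of vertices; adjacent vertices are cis.
The distinct arrangements are (2 in all): NH3 cis; NH3 trans.
Each arrangement has an internal mirror plane or centre of symmetry, so none is chiral.

2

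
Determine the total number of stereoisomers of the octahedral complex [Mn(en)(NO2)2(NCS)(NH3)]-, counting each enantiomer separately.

In an octahedral complex each vertex has one trans partner and four cis neighbours.
Each en is bidentate and must span two cis positions.
Working through the distinct placements yields 4 geometric isomers: NO2 cis (3 arrangements, 2 chiral); NO2 trans.
Of these, 2 lack any improper symmetry element and so occur as enantiomeric pairs, giving 4 + 2 = 6 stereoisomers in total.

6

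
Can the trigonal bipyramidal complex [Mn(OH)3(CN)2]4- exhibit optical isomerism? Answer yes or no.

no

A trigonal bipyramid has two axial and three equatorial sites, which are chemically inequivalent.
Systematic placement gives 3 geometric isomers: CN both axial; CN one axial, one equatorial; CN both equatorial.
Each arrangement has an internal mirror plane or centre of symmetry, so none is chiral.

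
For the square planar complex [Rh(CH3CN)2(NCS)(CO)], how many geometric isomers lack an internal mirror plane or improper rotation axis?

Working through the distinct placements yields 2 geometric isomers: CH3CN cis; CH3CN trans.
Each arrangement has an internal mirror plane or centre of symmetry, so none is chiral.

0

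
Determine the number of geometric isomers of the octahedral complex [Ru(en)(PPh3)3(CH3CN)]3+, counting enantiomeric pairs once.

2

Each en is bidentate and must span two cis positions.
There are 2 geometric isomers: PPh3 fac; PPh3 mer.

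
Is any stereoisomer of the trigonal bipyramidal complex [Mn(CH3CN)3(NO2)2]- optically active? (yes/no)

In a trigonal bipyramid the two axial positions differ from the three equatorial ones.
Systematic placement gives 3 geometric isomers: NO2 both equatorial; NO2 one axial, one equatorial; NO2 both axial.
Each arrangement has an internal mirror plane or centre of symmetry, so none is chiral.

no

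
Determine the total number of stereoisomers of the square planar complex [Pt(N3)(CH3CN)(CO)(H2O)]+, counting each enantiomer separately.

Working through the distinct placements yields 3 geometric isomers: (CH3CN/H2O trans, CO/N3 trans); (CH3CN/N3 trans, CO/H2O trans); (CH3CN/CO trans, H2O/N3 trans).
Each arrangement has an internal mirror plane or centre of symmetry, so none is chiral.

3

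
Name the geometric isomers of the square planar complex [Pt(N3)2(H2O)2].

A square has two trans pairs of vertices; adjacent vertices are cis.
There are 2 geometric isomers: N3 cis; N3 trans.

cis and trans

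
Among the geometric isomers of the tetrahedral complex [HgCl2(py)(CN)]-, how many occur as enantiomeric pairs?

All four vertices of a tetrahedron are equivalent and mutually adjacent, so cis/trans isomerism cannot arise.
Only one geometric arrangement is possible.

0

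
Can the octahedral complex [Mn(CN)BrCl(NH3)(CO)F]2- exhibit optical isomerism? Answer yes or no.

An octahedron has six vertices in three trans pairs; every non-trans pair is cis.
Exhaustive case analysis gives 15 geometric isomers.
Of these, 15 lack any improper symmetry element and so occur as enantiomeric pairs, giving 15 + 15 = 30 stereoisomers in total.

yes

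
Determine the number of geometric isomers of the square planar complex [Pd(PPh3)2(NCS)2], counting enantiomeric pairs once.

A square has two trans pairs of vertices; adjacent vertices are cis.
Working through the distinct placements yields 2 geometric isomers: PPh3 cis; PPh3 trans.

2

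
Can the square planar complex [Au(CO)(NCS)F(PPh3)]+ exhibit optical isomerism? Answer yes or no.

no

A square has two trans pairs of vertices; adjacent vertices are cis.
Working through the distinct placements yields 3 geometric isomers: (CO/NCS trans, F/PPh3 trans); (CO/PPh3 trans, F/NCS trans); (CO/F trans, NCS/PPh3 trans).
Each arrangement has an internal mirror plane or centre of symmetry, so none is chiral.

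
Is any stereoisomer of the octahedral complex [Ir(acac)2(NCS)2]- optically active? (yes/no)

yes

An octahedron has six vertices in three trans pairs; every non-trans pair is cis.
Each acac is bidentate and must span two cis positions.
Systematic placement gives 2 geometric isomers: NCS trans; NCS cis (chiral).
One of these lacks any improper symmetry element and so occurs as an enantiomeric pair, giving 2 + 1 = 3 stereoisomers in total.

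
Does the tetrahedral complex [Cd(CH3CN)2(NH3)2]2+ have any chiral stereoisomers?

no

In a tetrahedral complex all four positions are equivalent and every pair of ligands is adjacent — there is no cis/trans distinction.
Only one geometric arrangement is possible.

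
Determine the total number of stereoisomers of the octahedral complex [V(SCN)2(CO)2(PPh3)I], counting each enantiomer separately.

Working through the distinct placements yields 6 geometric isomers: SCN trans, CO trans; SCN cis, CO trans; SCN trans, CO cis; SCN cis, CO cis (3 arrangements, 2 chiral).
Of these, 2 lack any improper symmetry element and so occur as enantiomeric pairs, giving 6 + 2 = 8 stereoisomers in total.

8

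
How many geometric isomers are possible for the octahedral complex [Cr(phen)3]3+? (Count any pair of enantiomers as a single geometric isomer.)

Each phen is bidentate and must span two cis positions.
Only one geometric arrangement is possible; it has no improper symmetry element, so it exists as a pair of enantiomers (2 stereoisomers).

1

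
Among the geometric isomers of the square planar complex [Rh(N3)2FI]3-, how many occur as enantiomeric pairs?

0

A square has two trans pairs of vertices; adjacent vertices are cis.
The distinct arrangements are (2 in all): N3 cis; N3 trans.
Each arrangement has an internal mirror plane or centre of symmetry, so none is chiral.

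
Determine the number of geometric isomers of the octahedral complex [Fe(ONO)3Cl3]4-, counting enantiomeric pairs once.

2

The six octahedral sites form three mutually perpendicular trans pairs.
Systematic placement gives 2 geometric isomers: ONO mer; ONO fac.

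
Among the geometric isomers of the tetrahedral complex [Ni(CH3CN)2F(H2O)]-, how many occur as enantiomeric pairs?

In a tetrahedral complex all four positions are equivalent and every pair of ligands is adjacent — there is no cis/trans distinction.
Only one geometric arrangement is possible.

0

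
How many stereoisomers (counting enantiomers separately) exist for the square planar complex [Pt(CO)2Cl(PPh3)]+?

2

Systematic placement gives 2 geometric isomers: CO cis; CO trans.
Each arrangement has an internal mirror plane or centre of symmetry, so none is chiral.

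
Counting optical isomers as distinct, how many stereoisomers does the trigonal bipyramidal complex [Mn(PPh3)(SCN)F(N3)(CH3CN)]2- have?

20

A trigonal bipyramid has two axial and three equatorial sites, which are chemically inequivalent.
Exhaustive case analysis gives 10 geometric isomers.
Of these, 10 lack any improper symmetry element and so occur as enantiomeric pairs, giving 10 + 10 = 20 stereoisomers in total.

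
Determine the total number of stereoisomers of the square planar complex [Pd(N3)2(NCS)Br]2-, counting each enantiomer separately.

2

In a square planar complex each vertex has one trans partner and two cis neighbours.
There are 2 geometric isomers: N3 cis; N3 trans.
Each arrangement has an internal mirror plane or centre of symmetry, so none is chiral.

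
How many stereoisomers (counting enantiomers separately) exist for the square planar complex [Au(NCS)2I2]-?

2

In a square planar complex each vertex has one trans partner and two cis neighbours.
Working through the distinct placements yields 2 geometric isomers: NCS cis; NCS trans.
Each arrangement has an internal mirror plane or centre of symmetry, so none is chiral.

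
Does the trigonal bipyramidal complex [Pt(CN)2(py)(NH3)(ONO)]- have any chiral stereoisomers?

A trigonal bipyramid has two axial and three equatorial sites, which are chemically inequivalent.
Exhaustive case analysis gives 7 geometric isomers.
Of these, 3 lack any improper symmetry element and so occur as enantiomeric pairs, giving 7 + 3 = 10 stereoisomers in total.

yes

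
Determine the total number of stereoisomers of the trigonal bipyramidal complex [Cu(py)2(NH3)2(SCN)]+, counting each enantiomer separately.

A trigonal bipyramid has two axial and three equatorial sites, which are chemically inequivalent.
Placing the ligands in turn and identifying arrangements related by rotation or reflection leaves 5 distinct geometric isomers.
One of these lacks any improper symmetry element and so occurs as an enantiomeric pair, giving 5 + 1 = 6 stereoisomers in total.

6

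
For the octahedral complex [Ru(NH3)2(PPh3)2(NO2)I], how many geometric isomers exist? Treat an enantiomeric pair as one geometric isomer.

The six octahedral sites form three mutually perpendicular trans pairs.
The distinct arrangements are (6 in all): NH3 cis, PPh3 trans; NH3 cis, PPh3 cis (3 arrangements, 2 chiral); NH3 trans, PPh3 trans; NH3 trans, PPh3 cis.

6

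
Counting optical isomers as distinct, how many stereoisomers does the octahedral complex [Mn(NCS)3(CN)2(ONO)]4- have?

The six octahedral sites form three mutually perpendicular trans pairs.
Systematic placement gives 3 geometric isomers: NCS mer, CN trans; NCS fac, CN cis; NCS mer, CN cis.
Each arrangement has an internal mirror plane or centre of symmetry, so none is chiral.

3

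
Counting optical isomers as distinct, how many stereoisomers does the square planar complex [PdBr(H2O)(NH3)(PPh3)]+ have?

A square has two trans pairs of vertices; adjacent vertices are cis.
The distinct arrangements are (3 in all): (Br/NH3 trans, H2O/PPh3 trans); (Br/PPh3 trans, H2O/NH3 trans); (Br/H2O trans, NH3/PPh3 trans).
Each arrangement has an internal mirror plane or centre of symmetry, so none is chiral.

3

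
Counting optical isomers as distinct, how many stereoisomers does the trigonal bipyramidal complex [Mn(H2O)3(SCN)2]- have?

3

A trigonal bipyramid has two axial and three equatorial sites, which are chemically inequivalent.
The distinct arrangements are (3 in all): SCN both equatorial; SCN one axial, one equatorial; SCN both axial.
Each arrangement has an internal mirror plane or centre of symmetry, so none is chiral.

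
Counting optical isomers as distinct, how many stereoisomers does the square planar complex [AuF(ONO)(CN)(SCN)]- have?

In a square planar complex each vertex has one trans partner and two cis neighbours.
There are 3 geometric isomers: (CN/ONO trans, F/SCN trans); (CN/SCN trans, F/ONO trans); (CN/F trans, ONO/SCN trans).
Each arrangement has an internal mirror plane or centre of symmetry, so none is chiral.

3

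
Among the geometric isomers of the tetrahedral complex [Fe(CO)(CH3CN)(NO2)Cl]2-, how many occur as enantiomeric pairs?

Only one geometric arrangement is possible; it has no improper symmetry element, so it exists as a pair of enantiomers (2 stereoisomers).

1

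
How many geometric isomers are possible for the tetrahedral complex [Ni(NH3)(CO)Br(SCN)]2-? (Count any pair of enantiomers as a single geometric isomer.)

1

All four vertices of a tetrahedron are equivalent and mutually adjacent, so cis/trans isomerism cannot arise.
Only one geometric arrangement is possible; it has no improper symmetry element, so it exists as a pair of enantiomers (2 stereoisomers).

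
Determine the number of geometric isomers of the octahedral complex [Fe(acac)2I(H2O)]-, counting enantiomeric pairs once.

The six octahedral sites form three mutually perpendicular trans pairs.
Each acac is bidentate and must span two cis positions.
Systematic placement gives 2 geometric isomers: I and H2O mutually trans; I and H2O mutually cis (chiral).

2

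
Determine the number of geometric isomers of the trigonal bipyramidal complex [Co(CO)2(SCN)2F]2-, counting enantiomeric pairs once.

5

In a trigonal bipyramid the two axial positions differ from the three equatorial ones.
Systematic enumeration (placing each ligand type in turn and discarding arrangements equivalent by rotation or reflection) gives 5 geometric isomers.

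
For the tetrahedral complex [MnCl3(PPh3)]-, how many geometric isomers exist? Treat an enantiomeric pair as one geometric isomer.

All four vertices of a tetrahedron are equivalent and mutually adjacent, so cis/trans isomerism cannot arise.
Only one geometric arrangement is possible.

1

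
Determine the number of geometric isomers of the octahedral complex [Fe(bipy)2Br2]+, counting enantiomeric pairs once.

An octahedron has six vertices in three trans pairs; every non-trans pair is cis.
Each bipy is bidentate and must span two cis positions.
The distinct arrangements are (2 in all): Br trans; Br cis (chiral).

2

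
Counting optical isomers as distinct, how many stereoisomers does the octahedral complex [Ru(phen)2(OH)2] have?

3

Each phen is bidentate and must span two cis positions.
There are 2 geometric isomers: OH trans; OH cis (chiral).
One of these lacks any improper symmetry element and so occurs as an enantiomeric pair, giving 2 + 1 = 3 stereoisomers in total.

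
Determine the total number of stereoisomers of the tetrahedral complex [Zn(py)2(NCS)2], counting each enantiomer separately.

1

Only one geometric arrangement is possible.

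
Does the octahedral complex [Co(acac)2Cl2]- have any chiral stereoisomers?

In an octahedral complex each vertex has one trans partner and four cis neighbours.
Each acac is bidentate and must span two cis positions.
Working through the distinct placements yields 2 geometric isomers: Cl trans; Cl cis (chiral).
One of these lacks any improper symmetry element and so occurs as an enantiomeric pair, giving 2 + 1 = 3 stereoisomers in total.

yes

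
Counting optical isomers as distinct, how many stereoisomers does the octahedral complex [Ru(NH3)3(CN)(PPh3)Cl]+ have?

5

Systematic placement gives 4 geometric isomers: NH3 mer (3 arrangements); NH3 fac (chiral).
One of these lacks any improper symmetry element and so occurs as an enantiomeric pair, giving 4 + 1 = 5 stereoisomers in total.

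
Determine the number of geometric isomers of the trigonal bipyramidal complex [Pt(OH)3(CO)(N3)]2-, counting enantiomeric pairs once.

4

Systematic placement gives 4 geometric isomers: CO axial, N3 axial; CO axial, N3 equatorial; CO equatorial, N3 axial; CO equatorial, N3 equatorial.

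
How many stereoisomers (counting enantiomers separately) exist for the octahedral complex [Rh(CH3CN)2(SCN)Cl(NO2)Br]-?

An octahedron has six vertices in three trans pairs; every non-trans pair is cis.
Exhaustive case analysis gives 9 geometric isomers.
Of these, 6 lack any improper symmetry element and so occur as enantiomeric pairs, giving 9 + 6 = 15 stereoisomers in total.

15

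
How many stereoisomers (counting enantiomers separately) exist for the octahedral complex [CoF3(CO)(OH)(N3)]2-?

In an octahedral complex each vertex has one trans partner and four cis neighbours.
Systematic placement gives 4 geometric isomers: F mer (3 arrangements); F fac (chiral).
One of these lacks any improper symmetry element and so occurs as an enantiomeric pair, giving 4 + 1 = 5 stereoisomers in total.

5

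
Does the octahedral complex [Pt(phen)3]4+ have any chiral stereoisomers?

The six octahedral sites form three mutually perpendicular trans pairs.
Each phen is bidentate and must span two cis positions.
Only one geometric arrangement is possible; it has no improper symmetry element, so it exists as a pair of enantiomers (2 stereoisomers).

yes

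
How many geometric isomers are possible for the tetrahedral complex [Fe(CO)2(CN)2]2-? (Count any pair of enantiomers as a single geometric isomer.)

In a tetrahedral complex all four positions are equivalent and every pair of ligands is adjacent — there is no cis/trans distinction.
Only one geometric arrangement is possible.

1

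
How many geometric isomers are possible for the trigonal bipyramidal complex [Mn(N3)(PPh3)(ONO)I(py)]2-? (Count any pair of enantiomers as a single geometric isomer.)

10

Exhaustive case analysis gives 10 geometric isomers.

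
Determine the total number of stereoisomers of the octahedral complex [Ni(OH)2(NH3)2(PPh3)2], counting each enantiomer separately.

6

Systematic placement gives 5 geometric isomers: OH trans, NH3 trans, PPh3 trans; OH cis, NH3 trans, PPh3 cis; OH cis, NH3 cis, PPh3 trans; OH cis, NH3 cis, PPh3 cis (chiral); OH trans, NH3 cis, PPh3 cis.
One of these lacks any improper symmetry element and so occurs as an enantiomeric pair, giving 5 + 1 = 6 stereoisomers in total.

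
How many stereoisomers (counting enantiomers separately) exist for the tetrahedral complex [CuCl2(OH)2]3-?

1

All four vertices of a tetrahedron are equivalent and mutually adjacent, so cis/trans isomerism cannot arise.
Only one geometric arrangement is possible.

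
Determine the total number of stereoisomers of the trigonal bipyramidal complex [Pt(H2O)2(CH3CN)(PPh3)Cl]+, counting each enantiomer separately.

10

Systematic enumeration (placing each ligand type in turn and discarding arrangements equivalent by rotation or reflection) gives 7 geometric isomers.
Of these, 3 lack any improper symmetry element and so occur as enantiomeric pairs, giving 7 + 3 = 10 stereoisomers in total.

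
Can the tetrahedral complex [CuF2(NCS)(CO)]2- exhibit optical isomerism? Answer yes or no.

In a tetrahedral complex all four positions are equivalent and every pair of ligands is adjacent — there is no cis/trans distinction.
Only one geometric arrangement is possible.

no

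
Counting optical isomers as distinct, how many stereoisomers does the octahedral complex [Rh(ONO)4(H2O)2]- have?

Systematic placement gives 2 geometric isomers: H2O trans; H2O cis.
Each arrangement has an internal mirror plane or centre of symmetry, so none is chiral.

2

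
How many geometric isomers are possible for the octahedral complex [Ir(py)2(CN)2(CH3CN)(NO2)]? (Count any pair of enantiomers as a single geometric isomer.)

6

There are 6 geometric isomers: py trans, CN cis; py cis, CN cis (3 arrangements, 2 chiral); py trans, CN trans; py cis, CN trans.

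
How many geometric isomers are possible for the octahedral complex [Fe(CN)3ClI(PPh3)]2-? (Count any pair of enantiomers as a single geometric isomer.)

4

An octahedron has six vertices in three trans pairs; every non-trans pair is cis.
Working through the distinct placements yields 4 geometric isomers: CN mer (3 arrangements); CN fac (chiral).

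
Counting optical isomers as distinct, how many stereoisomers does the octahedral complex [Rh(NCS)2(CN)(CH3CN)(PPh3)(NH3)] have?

Systematic enumeration (placing each ligand type in turn and discarding arrangements equivalent by rotation or reflection) gives 9 geometric isomers.
Of these, 6 lack any improper symmetry element and so occur as enantiomeric pairs, giving 9 + 6 = 15 stereoisomers in total.

15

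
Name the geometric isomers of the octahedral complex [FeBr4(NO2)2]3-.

The six octahedral sites form three mutually perpendicular trans pairs.
There are 2 geometric isomers: NO2 trans; NO2 cis.

cis and trans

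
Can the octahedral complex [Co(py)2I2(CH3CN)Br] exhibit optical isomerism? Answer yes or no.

yes

Working through the distinct placements yields 6 geometric isomers: py trans, I trans; py cis, I cis (3 arrangements, 2 chiral); py trans, I cis; py cis, I trans.
Of these, 2 lack any improper symmetry element and so occur as enantiomeric pairs, giving 6 + 2 = 8 stereoisomers in total.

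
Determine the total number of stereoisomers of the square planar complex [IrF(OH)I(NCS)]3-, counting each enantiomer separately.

In a square planar complex each vertex has one trans partner and two cis neighbours.
Systematic placement gives 3 geometric isomers: (F/NCS trans, I/OH trans); (F/OH trans, I/NCS trans); (F/I trans, NCS/OH trans).
Each arrangement has an internal mirror plane or centre of symmetry, so none is chiral.

3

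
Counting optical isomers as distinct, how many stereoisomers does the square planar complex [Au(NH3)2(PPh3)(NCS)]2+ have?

In a square planar complex each vertex has one trans partner and two cis neighbours.
There are 2 geometric isomers: NH3 cis; NH3 trans.
Each arrangement has an internal mirror plane or centre of symmetry, so none is chiral.

2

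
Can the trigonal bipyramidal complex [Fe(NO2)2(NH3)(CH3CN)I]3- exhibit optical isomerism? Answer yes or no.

Systematic enumeration (placing each ligand type in turn and discarding arrangements equivalent by rotation or reflection) gives 7 geometric isomers.
Of these, 3 lack any improper symmetry element and so occur as enantiomeric pairs, giving 7 + 3 = 10 stereoisomers in total.

yes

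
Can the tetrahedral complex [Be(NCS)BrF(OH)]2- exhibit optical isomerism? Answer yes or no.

yes

In a tetrahedral complex all four positions are equivalent and every pair of ligands is adjacent — there is no cis/trans distinction.
Only one geometric arrangement is possible; it has no improper symmetry element, so it exists as a pair of enantiomers (2 stereoisomers).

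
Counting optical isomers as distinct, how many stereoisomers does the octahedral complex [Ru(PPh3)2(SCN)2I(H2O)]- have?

8

The six octahedral sites form three mutually perpendicular trans pairs.
The distinct arrangements are (6 in all): PPh3 trans, SCN trans; PPh3 cis, SCN cis (3 arrangements, 2 chiral); PPh3 cis, SCN trans; PPh3 trans, SCN cis.
Of these, 2 lack any improper symmetry element and so occur as enantiomeric pairs, giving 6 + 2 = 8 stereoisomers in total.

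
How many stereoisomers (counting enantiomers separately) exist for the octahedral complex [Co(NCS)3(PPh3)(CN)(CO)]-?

An octahedron has six vertices in three trans pairs; every non-trans pair is cis.
Systematic placement gives 4 geometric isomers: NCS mer (3 arrangements); NCS fac (chiral).
One of these lacks any improper symmetry element and so occurs as an enantiomeric pair, giving 4 + 1 = 5 stereoisomers in total.

5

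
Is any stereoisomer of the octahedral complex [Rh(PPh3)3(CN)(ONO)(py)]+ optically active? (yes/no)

An octahedron has six vertices in three trans pairs; every non-trans pair is cis.
The distinct arrangements are (4 in all): PPh3 mer (3 arrangements); PPh3 fac (chiral).
One of these lacks any improper symmetry element and so occurs as an enantiomeric pair, giving 4 + 1 = 5 stereoisomers in total.

yes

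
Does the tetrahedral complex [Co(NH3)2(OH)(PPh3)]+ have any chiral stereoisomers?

no

All four vertices of a tetrahedron are equivalent and mutually adjacent, so cis/trans isomerism cannot arise.
Only one geometric arrangement is possible.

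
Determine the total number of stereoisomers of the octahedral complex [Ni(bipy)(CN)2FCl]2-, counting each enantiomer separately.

6

In an octahedral complex each vertex has one trans partner and four cis neighbours.
Each bipy is bidentate and must span two cis positions.
Systematic placement gives 4 geometric isomers: CN trans; CN cis (3 arrangements, 2 chiral).
Of these, 2 lack any improper symmetry element and so occur as enantiomeric pairs, giving 4 + 2 = 6 stereoisomers in total.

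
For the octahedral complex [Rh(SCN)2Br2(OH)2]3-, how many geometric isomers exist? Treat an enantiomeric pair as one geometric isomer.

5

There are 5 geometric isomers: SCN trans, Br trans, OH trans; SCN cis, Br trans, OH cis; SCN trans, Br cis, OH cis; SCN cis, Br cis, OH cis (chiral); SCN cis, Br cis, OH trans.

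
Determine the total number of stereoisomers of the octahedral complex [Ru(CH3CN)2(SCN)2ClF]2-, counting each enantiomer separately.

The six octahedral sites form three mutually perpendicular trans pairs.
There are 6 geometric isomers: CH3CN trans, SCN trans; CH3CN trans, SCN cis; CH3CN cis, SCN trans; CH3CN cis, SCN cis (3 arrangements, 2 chiral).
Of these, 2 lack any improper symmetry element and so occur as enantiomeric pairs, giving 6 + 2 = 8 stereoisomers in total.

8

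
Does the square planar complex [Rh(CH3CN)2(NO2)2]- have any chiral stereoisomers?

no

A square has two trans pairs of vertices; adjacent vertices are cis.
Working through the distinct placements yields 2 geometric isomers: CH3CN cis; CH3CN trans.
Each arrangement has an internal mirror plane or centre of symmetry, so none is chiral.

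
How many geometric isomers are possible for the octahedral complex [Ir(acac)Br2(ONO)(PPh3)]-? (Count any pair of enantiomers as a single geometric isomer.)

4

An octahedron has six vertices in three trans pairs; every non-trans pair is cis.
Each acac is bidentate and must span two cis positions.
The distinct arrangements are (4 in all): Br trans; Br cis (3 arrangements, 2 chiral).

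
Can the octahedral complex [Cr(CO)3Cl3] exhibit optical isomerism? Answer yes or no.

no

In an octahedral complex each vertex has one trans partner and four cis neighbours.
Systematic placement gives 2 geometric isomers: CO mer; CO fac.
Each arrangement has an internal mirror plane or centre of symmetry, so none is chiral.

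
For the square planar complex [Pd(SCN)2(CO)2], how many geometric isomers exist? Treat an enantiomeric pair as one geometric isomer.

A square has two trans pairs of vertices; adjacent vertices are cis.
Working through the distinct placements yields 2 geometric isomers: SCN cis; SCN trans.

2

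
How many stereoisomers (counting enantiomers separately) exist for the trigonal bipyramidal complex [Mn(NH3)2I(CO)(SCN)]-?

10

Placing the ligands in turn and identifying arrangements related by rotation or reflection leaves 7 distinct geometric isomers.
Of these, 3 lack any improper symmetry element and so occur as enantiomeric pairs, giving 7 + 3 = 10 stereoisomers in total.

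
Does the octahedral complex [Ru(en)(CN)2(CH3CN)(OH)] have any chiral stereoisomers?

yes

The six octahedral sites form three mutually perpendicular trans pairs.
Each en is bidentate and must span two cis positions.
The distinct arrangements are (4 in all): CN cis (3 arrangements, 2 chiral); CN trans.
Of these, 2 lack any improper symmetry element and so occur as enantiomeric pairs, giving 4 + 2 = 6 stereoisomers in total.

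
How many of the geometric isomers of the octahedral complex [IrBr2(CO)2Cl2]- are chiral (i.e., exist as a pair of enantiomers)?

There are 5 geometric isomers: Br trans, CO trans, Cl trans; Br trans, CO cis, Cl cis; Br cis, CO cis, Cl trans; Br cis, CO cis, Cl cis (chiral); Br cis, CO trans, Cl cis.
One of these lacks any improper symmetry element and so occurs as an enantiomeric pair, giving 5 + 1 = 6 stereoisomers in total.

1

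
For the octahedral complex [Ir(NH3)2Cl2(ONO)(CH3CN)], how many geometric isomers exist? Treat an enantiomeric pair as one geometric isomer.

6

In an octahedral complex each vertex has one trans partner and four cis neighbours.
There are 6 geometric isomers: NH3 cis, Cl cis (3 arrangements, 2 chiral); NH3 trans, Cl cis; NH3 cis, Cl trans; NH3 trans, Cl trans.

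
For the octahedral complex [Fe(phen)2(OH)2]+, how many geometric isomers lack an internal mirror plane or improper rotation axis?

Each phen is bidentate and must span two cis positions.
The distinct arrangements are (2 in all): OH trans; OH cis (chiral).
One of these lacks any improper symmetry element and so occurs as an enantiomeric pair, giving 2 + 1 = 3 stereoisomers in total.

1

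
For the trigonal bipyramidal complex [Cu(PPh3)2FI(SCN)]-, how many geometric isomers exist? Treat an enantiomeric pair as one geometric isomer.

7

In a trigonal bipyramid the two axial positions differ from the three equatorial ones.
Systematic enumeration (placing each ligand type in turn and discarding arrangements equivalent by rotation or reflection) gives 7 geometric isomers.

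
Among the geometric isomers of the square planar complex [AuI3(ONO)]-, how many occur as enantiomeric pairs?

In a square planar complex each vertex has one trans partner and two cis neighbours.
Only one geometric arrangement is possible.

0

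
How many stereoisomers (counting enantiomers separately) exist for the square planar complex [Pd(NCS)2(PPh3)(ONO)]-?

2

A square has two trans pairs of vertices; adjacent vertices are cis.
Systematic placement gives 2 geometric isomers: NCS cis; NCS trans.
Each arrangement has an internal mirror plane or centre of symmetry, so none is chiral.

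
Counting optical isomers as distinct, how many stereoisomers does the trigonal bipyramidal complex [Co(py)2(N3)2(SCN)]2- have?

6

In a trigonal bipyramid the two axial positions differ from the three equatorial ones.
Exhaustive case analysis gives 5 geometric isomers.
One of these lacks any improper symmetry element and so occurs as an enantiomeric pair, giving 5 + 1 = 6 stereoisomers in total.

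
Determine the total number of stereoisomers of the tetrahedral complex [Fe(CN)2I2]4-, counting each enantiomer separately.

All four vertices of a tetrahedron are equivalent and mutually adjacent, so cis/trans isomerism cannot arise.
Only one geometric arrangement is possible.

1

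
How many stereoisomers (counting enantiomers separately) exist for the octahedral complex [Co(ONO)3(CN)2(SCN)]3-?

3

An octahedron has six vertices in three trans pairs; every non-trans pair is cis.
There are 3 geometric isomers: ONO mer, CN trans; ONO fac, CN cis; ONO mer, CN cis.
Each arrangement has an internal mirror plane or centre of symmetry, so none is chiral.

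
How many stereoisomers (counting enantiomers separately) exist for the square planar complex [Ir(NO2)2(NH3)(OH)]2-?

2

In a square planar complex each vertex has one trans partner and two cis neighbours.
Working through the distinct placements yields 2 geometric isomers: NO2 cis; NO2 trans.
Each arrangement has an internal mirror plane or centre of symmetry, so none is chiral.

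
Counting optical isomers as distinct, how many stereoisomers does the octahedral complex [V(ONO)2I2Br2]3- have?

6

An octahedron has six vertices in three trans pairs; every non-trans pair is cis.
There are 5 geometric isomers: ONO trans, I trans, Br trans; ONO cis, I cis, Br trans; ONO trans, I cis, Br cis; ONO cis, I cis, Br cis (chiral); ONO cis, I trans, Br cis.
One of these lacks any improper symmetry element and so occurs as an enantiomeric pair, giving 5 + 1 = 6 stereoisomers in total.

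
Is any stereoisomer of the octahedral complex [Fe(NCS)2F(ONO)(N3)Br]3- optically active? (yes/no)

An octahedron has six vertices in three trans pairs; every non-trans pair is cis.
Placing the ligands in turn and identifying arrangements related by rotation or reflection leaves 9 distinct geometric isomers.
Of these, 6 lack any improper symmetry element and so occur as enantiomeric pairs, giving 9 + 6 = 15 stereoisomers in total.

yes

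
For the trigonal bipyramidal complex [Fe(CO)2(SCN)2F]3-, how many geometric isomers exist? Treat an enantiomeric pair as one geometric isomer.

Systematic enumeration (placing each ligand type in turn and discarding arrangements equivalent by rotation or reflection) gives 5 geometric isomers.

5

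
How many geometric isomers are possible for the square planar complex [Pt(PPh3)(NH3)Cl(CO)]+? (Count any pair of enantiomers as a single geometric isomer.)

In a square planar complex each vertex has one trans partner and two cis neighbours.
There are 3 geometric isomers: (CO/NH3 trans, Cl/PPh3 trans); (CO/PPh3 trans, Cl/NH3 trans); (CO/Cl trans, NH3/PPh3 trans).

3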